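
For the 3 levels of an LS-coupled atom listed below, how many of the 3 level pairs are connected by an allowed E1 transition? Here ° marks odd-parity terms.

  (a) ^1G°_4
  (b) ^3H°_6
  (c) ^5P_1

0

(a)–(b): forbidden (parity, ΔS, ΔJ).
(a)–(c): forbidden (ΔS, ΔL, ΔJ).
(b)–(c): forbidden (ΔS, ΔL, ΔJ).
Allowed pairs: 0 of 3.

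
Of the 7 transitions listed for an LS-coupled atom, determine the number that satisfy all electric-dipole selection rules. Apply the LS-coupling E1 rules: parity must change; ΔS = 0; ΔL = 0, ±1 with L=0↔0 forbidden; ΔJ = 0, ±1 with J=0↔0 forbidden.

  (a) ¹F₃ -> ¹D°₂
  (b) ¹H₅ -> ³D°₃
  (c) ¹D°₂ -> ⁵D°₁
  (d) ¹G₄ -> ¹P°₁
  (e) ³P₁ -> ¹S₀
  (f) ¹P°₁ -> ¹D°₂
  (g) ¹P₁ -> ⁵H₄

(a) allowed
(b) forbidden (ΔS, ΔL, ΔJ fail)
(c) forbidden (parity, ΔS fail)
(d) forbidden (ΔL, ΔJ fail)
(e) forbidden (parity, ΔS fail)
(f) forbidden (parity fails)
(g) forbidden (parity, ΔS, ΔL, ΔJ fail)
Total allowed: 1 of 7.

1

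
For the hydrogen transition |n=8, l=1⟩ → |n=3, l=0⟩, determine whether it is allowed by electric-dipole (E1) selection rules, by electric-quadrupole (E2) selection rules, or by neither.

E1

Δl = 0 − 1 = -1; l_i + l_f = 1.
E1 (Δl = ±1): satisfied.
E2 (Δl = 0,±2, l_i+l_f ≥ 2): not satisfied.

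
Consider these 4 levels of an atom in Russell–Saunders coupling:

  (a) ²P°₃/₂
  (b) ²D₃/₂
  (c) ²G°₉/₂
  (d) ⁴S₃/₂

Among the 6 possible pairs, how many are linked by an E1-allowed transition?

(a)–(b): allowed.
(a)–(c): forbidden (parity, ΔL, ΔJ).
(a)–(d): forbidden (ΔS).
(b)–(c): forbidden (ΔL, ΔJ).
(b)–(d): forbidden (parity, ΔS, ΔL).
(c)–(d): forbidden (ΔS, ΔL, ΔJ).
Allowed pairs: 1 of 6.

1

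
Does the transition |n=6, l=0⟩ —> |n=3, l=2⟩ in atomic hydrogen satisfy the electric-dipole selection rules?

forbidden

Δl = 2 − 0 = +2; the E1 rule Δl = ±1 is fails.
The transition is electric-dipole forbidden.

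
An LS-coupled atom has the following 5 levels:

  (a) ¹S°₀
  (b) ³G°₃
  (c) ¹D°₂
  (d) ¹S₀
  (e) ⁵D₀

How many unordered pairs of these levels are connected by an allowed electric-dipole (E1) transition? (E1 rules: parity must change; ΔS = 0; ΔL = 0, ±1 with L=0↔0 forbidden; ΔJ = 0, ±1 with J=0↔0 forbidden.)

(a)–(b): forbidden (parity, ΔS, ΔL, ΔJ).
(a)–(c): forbidden (parity, ΔL, ΔJ).
(a)–(d): forbidden (ΔL, ΔJ).
(a)–(e): forbidden (ΔS, ΔL, ΔJ).
(b)–(c): forbidden (parity, ΔS, ΔL).
(b)–(d): forbidden (ΔS, ΔL, ΔJ).
(b)–(e): forbidden (ΔS, ΔL, ΔJ).
(c)–(d): forbidden (ΔL, ΔJ).
(c)–(e): forbidden (ΔS, ΔJ).
(d)–(e): forbidden (parity, ΔS, ΔL, ΔJ).
Allowed pairs: 0 of 10.

0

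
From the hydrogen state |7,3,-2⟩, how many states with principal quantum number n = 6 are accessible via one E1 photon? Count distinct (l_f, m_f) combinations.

5

E1 requires Δl = ±1, so l_f ∈ {2, 4}; with 0 ≤ l_f ≤ n_f−1 = 5, the allowed l_f values are {2, 4}.
For l_f = 2: m_f ∈ {m_i−1, m_i, m_i+1} ∩ [−2, 2] = {-2, -1} → 2 states.
For l_f = 4: m_f ∈ {m_i−1, m_i, m_i+1} ∩ [−4, 4] = {-3, -2, -1} → 3 states.
Total: 5.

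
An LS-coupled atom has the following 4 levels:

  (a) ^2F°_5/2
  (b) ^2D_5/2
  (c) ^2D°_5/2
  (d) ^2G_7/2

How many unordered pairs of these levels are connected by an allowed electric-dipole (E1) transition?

(a)–(b): allowed.
(a)–(c): forbidden (parity).
(a)–(d): allowed.
(b)–(c): allowed.
(b)–(d): forbidden (parity, ΔL).
(c)–(d): forbidden (ΔL).
Allowed pairs: 3 of 6.

3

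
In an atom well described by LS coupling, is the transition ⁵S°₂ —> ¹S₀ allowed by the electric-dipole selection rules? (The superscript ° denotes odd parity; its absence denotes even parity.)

forbidden

Initial level: S=2, L=0, J=2, parity odd. Final level: S=0, L=0, J=0, parity even.
ΔJ = 0, ±1 (not J=0↔0): J: 2 → 0, ΔJ = -2 — violated.
ΔS = 0: S: 2 → 0 — violated.
Parity must change: odd → even — satisfied.
ΔL = 0, ±1 (not L=0↔0): L: 0 → 0, ΔL = +0 — violated.
Rule(s) violated: ΔS, ΔL, ΔJ.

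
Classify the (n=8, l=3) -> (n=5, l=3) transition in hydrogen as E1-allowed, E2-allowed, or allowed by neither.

Δl = 3 − 3 = +0; l_i + l_f = 6.
E1 (Δl = ±1): not satisfied.
E2 (Δl = 0,±2, l_i+l_f ≥ 2): satisfied.

E2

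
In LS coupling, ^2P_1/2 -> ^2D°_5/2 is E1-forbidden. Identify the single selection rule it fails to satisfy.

the ΔJ = 0, ±1 rule

Reading off the term symbols: S 1/2→1/2, L 1→2, J 1/2→5/2, parity even→odd.
Parity must change: even → odd — ✓.
ΔS = 0: S: 1/2 → 1/2 — ✓.
ΔL = 0, ±1 (not L=0↔0): L: 1 → 2, ΔL = +1 — ✓.
ΔJ = 0, ±1 (not J=0↔0): J: 1/2 → 5/2, ΔJ = +2 — ✗.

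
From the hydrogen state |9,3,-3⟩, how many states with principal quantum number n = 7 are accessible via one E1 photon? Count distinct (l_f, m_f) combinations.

E1 requires Δl = ±1, so l_f ∈ {2, 4}; with 0 ≤ l_f ≤ n_f−1 = 6, the allowed l_f values are {2, 4}.
For l_f = 2: m_f ∈ {m_i−1, m_i, m_i+1} ∩ [−2, 2] = {-2} → 1 state.
For l_f = 4: m_f ∈ {m_i−1, m_i, m_i+1} ∩ [−4, 4] = {-4, -3, -2} → 3 states.
Total: 4.

4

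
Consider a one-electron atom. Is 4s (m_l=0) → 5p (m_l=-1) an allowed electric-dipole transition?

l: 0 → 1 (Δl = +1). Δl = ±1 ✓.
Δm_l = -1 − (0) = -1. E1 requires Δm_l = 0, ±1: ✓.
All E1 selection rules are satisfied.

allowed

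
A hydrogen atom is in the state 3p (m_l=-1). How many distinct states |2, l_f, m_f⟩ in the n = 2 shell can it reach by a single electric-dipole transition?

E1 requires Δl = ±1, so l_f ∈ {0, 2}; with 0 ≤ l_f ≤ n_f−1 = 1, the allowed l_f values are {0}.
For l_f = 0: m_f ∈ {m_i−1, m_i, m_i+1} ∩ [−0, 0] = {0} → 1 state.
Total: 1.

1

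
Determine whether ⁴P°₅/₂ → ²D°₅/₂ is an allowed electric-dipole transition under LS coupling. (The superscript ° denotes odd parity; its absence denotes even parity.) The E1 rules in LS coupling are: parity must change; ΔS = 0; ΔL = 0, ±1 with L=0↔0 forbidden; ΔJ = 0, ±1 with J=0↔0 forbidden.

Reading off the term symbols: S 3/2→1/2, L 1→2, J 5/2→5/2, parity odd→odd.
Parity must change: odd → odd — fails.
ΔS = 0: S: 3/2 → 1/2 — fails.
ΔL = 0, ±1 (not L=0↔0): L: 1 → 2, ΔL = +1 — ok.
ΔJ = 0, ±1 (not J=0↔0): J: 5/2 → 5/2, ΔJ = +0 — ok.
Rule(s) violated: parity, ΔS.

forbidden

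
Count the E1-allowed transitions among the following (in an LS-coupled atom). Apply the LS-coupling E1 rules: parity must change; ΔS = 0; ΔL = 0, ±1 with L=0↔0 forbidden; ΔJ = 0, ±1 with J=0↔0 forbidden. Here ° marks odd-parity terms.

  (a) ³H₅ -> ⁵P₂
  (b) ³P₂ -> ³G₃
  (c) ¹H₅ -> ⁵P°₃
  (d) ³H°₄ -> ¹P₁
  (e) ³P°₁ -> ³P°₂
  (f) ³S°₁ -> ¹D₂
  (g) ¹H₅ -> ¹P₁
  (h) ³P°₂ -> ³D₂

1

(a) forbidden (parity, ΔS, ΔL, ΔJ fail)
(b) forbidden (parity, ΔL fail)
(c) forbidden (ΔS, ΔL, ΔJ fail)
(d) forbidden (ΔS, ΔL, ΔJ fail)
(e) forbidden (parity fails)
(f) forbidden (ΔS, ΔL fail)
(g) forbidden (parity, ΔL, ΔJ fail)
(h) allowed
Total allowed: 1 of 8.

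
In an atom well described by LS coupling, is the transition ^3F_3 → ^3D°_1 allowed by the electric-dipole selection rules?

Reading off the term symbols: S 1→1, L 3→2, J 3→1, parity even→odd.
ΔS = 0: S: 1 → 1 — ok.
Parity must change: even → odd — ok.
ΔJ = 0, ±1 (not J=0↔0): J: 3 → 1, ΔJ = -2 — fails.
ΔL = 0, ±1 (not L=0↔0): L: 3 → 2, ΔL = -1 — ok.
Rule(s) violated: ΔJ.

forbidden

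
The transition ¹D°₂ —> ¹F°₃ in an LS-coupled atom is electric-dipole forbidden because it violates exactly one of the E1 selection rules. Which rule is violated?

parity

Parity must change: odd → odd — fails.
ΔL = 0, ±1 (not L=0↔0): L: 2 → 3, ΔL = +1 — ok.
ΔJ = 0, ±1 (not J=0↔0): J: 2 → 3, ΔJ = +1 — ok.
ΔS = 0: S: 0 → 0 — ok.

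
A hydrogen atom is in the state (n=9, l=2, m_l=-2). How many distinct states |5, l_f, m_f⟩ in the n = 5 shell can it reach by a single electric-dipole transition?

E1 requires Δl = ±1, so l_f ∈ {1, 3}; with 0 ≤ l_f ≤ n_f−1 = 4, the allowed l_f values are {1, 3}.
For l_f = 1: m_f ∈ {m_i−1, m_i, m_i+1} ∩ [−1, 1] = {-1} → 1 state.
For l_f = 3: m_f ∈ {m_i−1, m_i, m_i+1} ∩ [−3, 3] = {-3, -2, -1} → 3 states.
Total: 4.

4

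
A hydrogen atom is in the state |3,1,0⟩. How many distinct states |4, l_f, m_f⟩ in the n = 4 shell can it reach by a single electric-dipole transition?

4

E1 requires Δl = ±1, so l_f ∈ {0, 2}; with 0 ≤ l_f ≤ n_f−1 = 3, the allowed l_f values are {0, 2}.
For l_f = 0: m_f ∈ {m_i−1, m_i, m_i+1} ∩ [−0, 0] = {0} → 1 state.
For l_f = 2: m_f ∈ {m_i−1, m_i, m_i+1} ∩ [−2, 2] = {-1, 0, 1} → 3 states.
Total: 4.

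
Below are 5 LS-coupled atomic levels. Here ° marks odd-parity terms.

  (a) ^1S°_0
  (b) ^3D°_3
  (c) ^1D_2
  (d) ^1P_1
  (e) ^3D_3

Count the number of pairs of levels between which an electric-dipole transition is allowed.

2

(a)–(b): forbidden (parity, ΔS, ΔL, ΔJ).
(a)–(c): forbidden (ΔL, ΔJ).
(a)–(d): allowed.
(a)–(e): forbidden (ΔS, ΔL, ΔJ).
(b)–(c): forbidden (ΔS).
(b)–(d): forbidden (ΔS, ΔJ).
(b)–(e): allowed.
(c)–(d): forbidden (parity).
(c)–(e): forbidden (parity, ΔS).
(d)–(e): forbidden (parity, ΔS, ΔJ).
Allowed pairs: 2 of 10.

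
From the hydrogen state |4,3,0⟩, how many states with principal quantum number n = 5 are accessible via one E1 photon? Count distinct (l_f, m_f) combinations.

E1 requires Δl = ±1, so l_f ∈ {2, 4}; with 0 ≤ l_f ≤ n_f−1 = 4, the allowed l_f values are {2, 4}.
For l_f = 2: m_f ∈ {m_i−1, m_i, m_i+1} ∩ [−2, 2] = {-1, 0, 1} → 3 states.
For l_f = 4: m_f ∈ {m_i−1, m_i, m_i+1} ∩ [−4, 4] = {-1, 0, 1} → 3 states.
Total: 6.

6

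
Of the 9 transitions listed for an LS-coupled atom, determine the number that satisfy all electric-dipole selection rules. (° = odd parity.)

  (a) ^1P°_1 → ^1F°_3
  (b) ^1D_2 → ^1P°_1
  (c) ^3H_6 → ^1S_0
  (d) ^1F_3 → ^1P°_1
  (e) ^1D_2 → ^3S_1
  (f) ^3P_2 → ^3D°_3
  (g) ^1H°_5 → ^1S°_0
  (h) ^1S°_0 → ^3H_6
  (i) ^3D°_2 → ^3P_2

3

(a) forbidden (parity, ΔL, ΔJ fail)
(b) allowed
(c) forbidden (parity, ΔS, ΔL, ΔJ fail)
(d) forbidden (ΔL, ΔJ fail)
(e) forbidden (parity, ΔS, ΔL fail)
(f) allowed
(g) forbidden (parity, ΔL, ΔJ fail)
(h) forbidden (ΔS, ΔL, ΔJ fail)
(i) allowed
Total allowed: 3 of 9.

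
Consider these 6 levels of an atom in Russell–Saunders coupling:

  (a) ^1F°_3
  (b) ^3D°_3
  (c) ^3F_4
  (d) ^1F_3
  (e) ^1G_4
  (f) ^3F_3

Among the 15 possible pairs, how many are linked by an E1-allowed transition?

4

(a)–(b): forbidden (parity, ΔS).
(a)–(c): forbidden (ΔS).
(a)–(d): allowed.
(a)–(e): allowed.
(a)–(f): forbidden (ΔS).
(b)–(c): allowed.
(b)–(d): forbidden (ΔS).
(b)–(e): forbidden (ΔS, ΔL).
(b)–(f): allowed.
(c)–(d): forbidden (parity, ΔS).
(c)–(e): forbidden (parity, ΔS).
(c)–(f): forbidden (parity).
(d)–(e): forbidden (parity).
(d)–(f): forbidden (parity, ΔS).
(e)–(f): forbidden (parity, ΔS).
Allowed pairs: 4 of 15.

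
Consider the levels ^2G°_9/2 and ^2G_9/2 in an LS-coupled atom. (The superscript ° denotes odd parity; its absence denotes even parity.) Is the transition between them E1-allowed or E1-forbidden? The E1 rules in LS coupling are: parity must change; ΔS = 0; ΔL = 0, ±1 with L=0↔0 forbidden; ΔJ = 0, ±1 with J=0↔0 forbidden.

allowed

Reading off the term symbols: S 1/2→1/2, L 4→4, J 9/2→9/2, parity odd→even.
Parity must change: odd → even — ✓.
ΔS = 0: S: 1/2 → 1/2 — ✓.
ΔL = 0, ±1 (not L=0↔0): L: 4 → 4, ΔL = +0 — ✓.
ΔJ = 0, ±1 (not J=0↔0): J: 9/2 → 9/2, ΔJ = +0 — ✓.
All four E1 rules are satisfied.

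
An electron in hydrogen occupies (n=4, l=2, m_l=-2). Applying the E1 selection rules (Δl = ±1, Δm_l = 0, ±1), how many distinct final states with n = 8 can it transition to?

4

E1 requires Δl = ±1, so l_f ∈ {1, 3}; with 0 ≤ l_f ≤ n_f−1 = 7, the allowed l_f values are {1, 3}.
For l_f = 1: m_f ∈ {m_i−1, m_i, m_i+1} ∩ [−1, 1] = {-1} → 1 state.
For l_f = 3: m_f ∈ {m_i−1, m_i, m_i+1} ∩ [−3, 3] = {-3, -2, -1} → 3 states.
Total: 4.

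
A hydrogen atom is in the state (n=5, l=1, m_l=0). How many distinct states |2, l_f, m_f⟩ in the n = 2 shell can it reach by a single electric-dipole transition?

E1 requires Δl = ±1, so l_f ∈ {0, 2}; with 0 ≤ l_f ≤ n_f−1 = 1, the allowed l_f values are {0}.
For l_f = 0: m_f ∈ {m_i−1, m_i, m_i+1} ∩ [−0, 0] = {0} → 1 state.
Total: 1.

1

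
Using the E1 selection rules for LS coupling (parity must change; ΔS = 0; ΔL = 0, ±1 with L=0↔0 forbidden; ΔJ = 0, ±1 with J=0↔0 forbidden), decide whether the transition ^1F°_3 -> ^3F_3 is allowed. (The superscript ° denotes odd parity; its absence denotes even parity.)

forbidden

Initial level: S=0, L=3, J=3, parity odd. Final level: S=1, L=3, J=3, parity even.
Parity must change: odd → even — ✓.
ΔS = 0: S: 0 → 1 — ✗.
ΔL = 0, ±1 (not L=0↔0): L: 3 → 3, ΔL = +0 — ✓.
ΔJ = 0, ±1 (not J=0↔0): J: 3 → 3, ΔJ = +0 — ✓.
Rule(s) violated: ΔS.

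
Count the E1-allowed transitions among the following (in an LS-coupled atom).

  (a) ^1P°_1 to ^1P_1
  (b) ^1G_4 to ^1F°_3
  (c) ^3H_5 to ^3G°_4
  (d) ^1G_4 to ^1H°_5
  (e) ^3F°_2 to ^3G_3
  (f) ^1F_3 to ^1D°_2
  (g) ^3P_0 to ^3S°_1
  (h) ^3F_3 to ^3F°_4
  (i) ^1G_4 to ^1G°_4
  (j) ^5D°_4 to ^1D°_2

(a) allowed
(b) allowed
(c) allowed
(d) allowed
(e) allowed
(f) allowed
(g) allowed
(h) allowed
(i) allowed
(j) forbidden (parity, ΔS, ΔJ fail)
Total allowed: 9 of 10.

9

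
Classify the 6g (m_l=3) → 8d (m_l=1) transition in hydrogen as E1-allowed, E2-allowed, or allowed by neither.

Δl = 2 − 4 = -2; l_i + l_f = 6.
Δm_l = -2.
E1 (Δl = ±1, |Δm_l| ≤ 1): not satisfied.
E2 (Δl = 0,±2, l_i+l_f ≥ 2, |Δm_l| ≤ 2): satisfied.

E2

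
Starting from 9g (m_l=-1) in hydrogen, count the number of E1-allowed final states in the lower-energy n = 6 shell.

E1 requires Δl = ±1, so l_f ∈ {3, 5}; with 0 ≤ l_f ≤ n_f−1 = 5, the allowed l_f values are {3, 5}.
For l_f = 3: m_f ∈ {m_i−1, m_i, m_i+1} ∩ [−3, 3] = {-2, -1, 0} → 3 states.
For l_f = 5: m_f ∈ {m_i−1, m_i, m_i+1} ∩ [−5, 5] = {-2, -1, 0} → 3 states.
Total: 6.

6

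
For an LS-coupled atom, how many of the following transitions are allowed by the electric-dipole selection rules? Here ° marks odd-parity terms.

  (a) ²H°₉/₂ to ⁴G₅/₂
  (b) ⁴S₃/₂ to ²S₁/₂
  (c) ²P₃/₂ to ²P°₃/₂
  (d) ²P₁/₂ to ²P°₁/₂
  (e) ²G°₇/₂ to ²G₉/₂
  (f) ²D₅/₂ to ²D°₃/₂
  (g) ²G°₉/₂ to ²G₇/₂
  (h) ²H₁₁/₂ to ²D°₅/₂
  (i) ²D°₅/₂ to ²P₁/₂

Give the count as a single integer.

(a) forbidden (ΔS, ΔJ fail)
(b) forbidden (parity, ΔS, ΔL fail)
(c) allowed
(d) allowed
(e) allowed
(f) allowed
(g) allowed
(h) forbidden (ΔL, ΔJ fail)
(i) forbidden (ΔJ fails)
Total allowed: 5 of 9.

5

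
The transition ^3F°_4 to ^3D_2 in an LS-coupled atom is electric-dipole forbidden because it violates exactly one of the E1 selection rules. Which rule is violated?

the ΔJ = 0, ±1 rule

ΔL = 0, ±1 (not L=0↔0): L: 3 → 2, ΔL = -1 — ok.
ΔS = 0: S: 1 → 1 — ok.
ΔJ = 0, ±1 (not J=0↔0): J: 4 → 2, ΔJ = -2 — fails.
Parity must change: odd → even — ok.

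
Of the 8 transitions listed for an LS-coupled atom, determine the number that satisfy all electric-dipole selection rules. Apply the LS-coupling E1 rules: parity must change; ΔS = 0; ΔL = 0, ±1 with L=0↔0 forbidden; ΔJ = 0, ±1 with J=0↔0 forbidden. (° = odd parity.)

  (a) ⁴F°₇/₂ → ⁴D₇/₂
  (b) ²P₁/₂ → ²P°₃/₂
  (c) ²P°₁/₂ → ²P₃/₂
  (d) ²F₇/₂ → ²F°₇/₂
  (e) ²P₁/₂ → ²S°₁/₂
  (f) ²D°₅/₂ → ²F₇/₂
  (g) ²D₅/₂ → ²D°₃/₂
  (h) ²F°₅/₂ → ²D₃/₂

8

(a) allowed
(b) allowed
(c) allowed
(d) allowed
(e) allowed
(f) allowed
(g) allowed
(h) allowed
Total allowed: 8 of 8.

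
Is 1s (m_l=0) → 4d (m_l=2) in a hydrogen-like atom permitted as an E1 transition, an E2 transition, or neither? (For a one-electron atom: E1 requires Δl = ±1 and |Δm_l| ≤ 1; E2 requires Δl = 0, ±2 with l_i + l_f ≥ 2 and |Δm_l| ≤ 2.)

E2

Δl = 2 − 0 = +2; l_i + l_f = 2.
Δm_l = +2.
E1 (Δl = ±1, |Δm_l| ≤ 1): not satisfied.
E2 (Δl = 0,±2, l_i+l_f ≥ 2, |Δm_l| ≤ 2): satisfied.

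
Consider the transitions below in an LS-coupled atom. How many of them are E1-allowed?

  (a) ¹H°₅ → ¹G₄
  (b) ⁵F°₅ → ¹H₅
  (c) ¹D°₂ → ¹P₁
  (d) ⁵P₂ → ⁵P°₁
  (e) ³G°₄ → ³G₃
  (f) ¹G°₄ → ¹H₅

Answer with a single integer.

(a) allowed
(b) forbidden (ΔS, ΔL fail)
(c) allowed
(d) allowed
(e) allowed
(f) allowed
Total allowed: 5 of 6.

5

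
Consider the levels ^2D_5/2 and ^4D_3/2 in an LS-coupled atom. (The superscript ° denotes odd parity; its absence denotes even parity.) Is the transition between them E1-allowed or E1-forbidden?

forbidden

ΔJ = 0, ±1 (not J=0↔0): J: 5/2 → 3/2, ΔJ = -1 — ✓.
Parity must change: even → even — ✗.
ΔS = 0: S: 1/2 → 3/2 — ✗.
ΔL = 0, ±1 (not L=0↔0): L: 2 → 2, ΔL = +0 — ✓.
Rule(s) violated: parity, ΔS.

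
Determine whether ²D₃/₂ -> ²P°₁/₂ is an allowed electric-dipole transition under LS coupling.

Parity must change: even → odd — ok.
ΔS = 0: S: 1/2 → 1/2 — ok.
ΔL = 0, ±1 (not L=0↔0): L: 2 → 1, ΔL = -1 — ok.
ΔJ = 0, ±1 (not J=0↔0): J: 3/2 → 1/2, ΔJ = -1 — ok.
All four E1 rules are satisfied.

allowed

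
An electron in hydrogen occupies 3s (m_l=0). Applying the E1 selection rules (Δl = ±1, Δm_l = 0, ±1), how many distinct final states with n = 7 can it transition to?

E1 requires Δl = ±1, so l_f ∈ {-1, 1}; with 0 ≤ l_f ≤ n_f−1 = 6, the allowed l_f values are {1}.
For l_f = 1: m_f ∈ {m_i−1, m_i, m_i+1} ∩ [−1, 1] = {-1, 0, 1} → 3 states.
Total: 3.

3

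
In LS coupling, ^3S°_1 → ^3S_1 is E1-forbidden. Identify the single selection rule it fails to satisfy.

the L=0 ↔ L=0 exclusion

ΔJ = 0, ±1 (not J=0↔0): J: 1 → 1, ΔJ = +0 — ✓.
ΔL = 0, ±1 (not L=0↔0): L: 0 → 0, ΔL = +0 — ✗.
ΔS = 0: S: 1 → 1 — ✓.
Parity must change: odd → even — ✓.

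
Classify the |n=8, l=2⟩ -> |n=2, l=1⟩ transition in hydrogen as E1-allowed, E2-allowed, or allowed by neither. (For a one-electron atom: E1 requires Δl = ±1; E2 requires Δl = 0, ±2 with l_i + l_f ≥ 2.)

Δl = 1 − 2 = -1; l_i + l_f = 3.
E1 (Δl = ±1): satisfied.
E2 (Δl = 0,±2, l_i+l_f ≥ 2): not satisfied.

E1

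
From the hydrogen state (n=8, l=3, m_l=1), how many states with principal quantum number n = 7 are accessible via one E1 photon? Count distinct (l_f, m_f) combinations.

6

E1 requires Δl = ±1, so l_f ∈ {2, 4}; with 0 ≤ l_f ≤ n_f−1 = 6, the allowed l_f values are {2, 4}.
For l_f = 2: m_f ∈ {m_i−1, m_i, m_i+1} ∩ [−2, 2] = {0, 1, 2} → 3 states.
For l_f = 4: m_f ∈ {m_i−1, m_i, m_i+1} ∩ [−4, 4] = {0, 1, 2} → 3 states.
Total: 6.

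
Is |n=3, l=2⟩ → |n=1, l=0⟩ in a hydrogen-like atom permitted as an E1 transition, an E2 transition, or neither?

Δl = 0 − 2 = -2; l_i + l_f = 2.
E1 (Δl = ±1): not satisfied.
E2 (Δl = 0,±2, l_i+l_f ≥ 2): satisfied.

E2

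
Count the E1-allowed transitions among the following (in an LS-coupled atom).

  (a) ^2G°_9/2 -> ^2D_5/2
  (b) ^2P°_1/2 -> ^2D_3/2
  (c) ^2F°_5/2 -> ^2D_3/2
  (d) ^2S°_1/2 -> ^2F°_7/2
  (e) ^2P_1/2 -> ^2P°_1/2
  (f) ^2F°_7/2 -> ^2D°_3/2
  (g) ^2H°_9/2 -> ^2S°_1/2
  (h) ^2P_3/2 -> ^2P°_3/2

(a) forbidden (ΔL, ΔJ fail)
(b) allowed
(c) allowed
(d) forbidden (parity, ΔL, ΔJ fail)
(e) allowed
(f) forbidden (parity, ΔJ fail)
(g) forbidden (parity, ΔL, ΔJ fail)
(h) allowed
Total allowed: 4 of 8.

4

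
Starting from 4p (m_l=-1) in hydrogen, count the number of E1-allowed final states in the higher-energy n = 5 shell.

4

E1 requires Δl = ±1, so l_f ∈ {0, 2}; with 0 ≤ l_f ≤ n_f−1 = 4, the allowed l_f values are {0, 2}.
For l_f = 0: m_f ∈ {m_i−1, m_i, m_i+1} ∩ [−0, 0] = {0} → 1 state.
For l_f = 2: m_f ∈ {m_i−1, m_i, m_i+1} ∩ [−2, 2] = {-2, -1, 0} → 3 states.
Total: 4.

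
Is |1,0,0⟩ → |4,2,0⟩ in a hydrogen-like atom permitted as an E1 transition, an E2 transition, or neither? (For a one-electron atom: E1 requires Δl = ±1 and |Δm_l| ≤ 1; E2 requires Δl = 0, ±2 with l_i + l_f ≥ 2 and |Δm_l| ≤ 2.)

E2

Δl = 2 − 0 = +2; l_i + l_f = 2.
Δm_l = +0.
E1 (Δl = ±1, |Δm_l| ≤ 1): not satisfied.
E2 (Δl = 0,±2, l_i+l_f ≥ 2, |Δm_l| ≤ 2): satisfied.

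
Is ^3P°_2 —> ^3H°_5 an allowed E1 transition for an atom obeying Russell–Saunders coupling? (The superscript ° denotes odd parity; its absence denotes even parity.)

forbidden

Parity must change: odd → odd — fails.
ΔS = 0: S: 1 → 1 — ok.
ΔL = 0, ±1 (not L=0↔0): L: 1 → 5, ΔL = +4 — fails.
ΔJ = 0, ±1 (not J=0↔0): J: 2 → 5, ΔJ = +3 — fails.
Rule(s) violated: parity, ΔL, ΔJ.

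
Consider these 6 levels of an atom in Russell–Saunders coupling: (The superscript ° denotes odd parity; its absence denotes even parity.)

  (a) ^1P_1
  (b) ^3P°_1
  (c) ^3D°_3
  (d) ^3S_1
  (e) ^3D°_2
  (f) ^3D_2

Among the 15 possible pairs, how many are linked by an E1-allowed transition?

4

(a)–(b): forbidden (ΔS).
(a)–(c): forbidden (ΔS, ΔJ).
(a)–(d): forbidden (parity, ΔS).
(a)–(e): forbidden (ΔS).
(a)–(f): forbidden (parity, ΔS).
(b)–(c): forbidden (parity, ΔJ).
(b)–(d): allowed.
(b)–(e): forbidden (parity).
(b)–(f): allowed.
(c)–(d): forbidden (ΔL, ΔJ).
(c)–(e): forbidden (parity).
(c)–(f): allowed.
(d)–(e): forbidden (ΔL).
(d)–(f): forbidden (parity, ΔL).
(e)–(f): allowed.
Allowed pairs: 4 of 15.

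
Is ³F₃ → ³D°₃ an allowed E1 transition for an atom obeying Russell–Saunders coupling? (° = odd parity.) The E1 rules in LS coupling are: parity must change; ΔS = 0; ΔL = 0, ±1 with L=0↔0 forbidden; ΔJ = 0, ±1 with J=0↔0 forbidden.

allowed

Parity must change: even → odd — ✓.
ΔJ = 0, ±1 (not J=0↔0): J: 3 → 3, ΔJ = +0 — ✓.
ΔL = 0, ±1 (not L=0↔0): L: 3 → 2, ΔL = -1 — ✓.
ΔS = 0: S: 1 → 1 — ✓.
All four E1 rules are satisfied.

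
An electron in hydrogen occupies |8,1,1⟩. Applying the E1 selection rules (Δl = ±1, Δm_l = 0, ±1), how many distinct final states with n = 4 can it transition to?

4

E1 requires Δl = ±1, so l_f ∈ {0, 2}; with 0 ≤ l_f ≤ n_f−1 = 3, the allowed l_f values are {0, 2}.
For l_f = 0: m_f ∈ {m_i−1, m_i, m_i+1} ∩ [−0, 0] = {0} → 1 state.
For l_f = 2: m_f ∈ {m_i−1, m_i, m_i+1} ∩ [−2, 2] = {0, 1, 2} → 3 states.
Total: 4.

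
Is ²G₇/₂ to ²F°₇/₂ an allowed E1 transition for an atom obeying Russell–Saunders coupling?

Initial level: S=1/2, L=4, J=7/2, parity even. Final level: S=1/2, L=3, J=7/2, parity odd.
Parity must change: even → odd — satisfied.
ΔS = 0: S: 1/2 → 1/2 — satisfied.
ΔL = 0, ±1 (not L=0↔0): L: 4 → 3, ΔL = -1 — satisfied.
ΔJ = 0, ±1 (not J=0↔0): J: 7/2 → 7/2, ΔJ = +0 — satisfied.
All four E1 rules are satisfied.

allowed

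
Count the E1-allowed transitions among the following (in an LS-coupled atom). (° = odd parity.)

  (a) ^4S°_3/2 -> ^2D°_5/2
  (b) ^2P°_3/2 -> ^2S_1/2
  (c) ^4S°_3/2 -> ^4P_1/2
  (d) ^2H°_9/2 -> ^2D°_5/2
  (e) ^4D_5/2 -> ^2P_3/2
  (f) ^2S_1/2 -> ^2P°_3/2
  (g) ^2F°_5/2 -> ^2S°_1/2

(a) forbidden (parity, ΔS, ΔL fail)
(b) allowed
(c) allowed
(d) forbidden (parity, ΔL, ΔJ fail)
(e) forbidden (parity, ΔS fail)
(f) allowed
(g) forbidden (parity, ΔL, ΔJ fail)
Total allowed: 3 of 7.

3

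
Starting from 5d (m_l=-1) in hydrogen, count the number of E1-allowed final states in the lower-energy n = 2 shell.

2

E1 requires Δl = ±1, so l_f ∈ {1, 3}; with 0 ≤ l_f ≤ n_f−1 = 1, the allowed l_f values are {1}.
For l_f = 1: m_f ∈ {m_i−1, m_i, m_i+1} ∩ [−1, 1] = {-1, 0} → 2 states.
Total: 2.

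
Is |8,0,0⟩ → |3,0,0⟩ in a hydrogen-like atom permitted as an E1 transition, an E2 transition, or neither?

neither

Δl = 0 − 0 = +0; l_i + l_f = 0.
Δm_l = +0.
E1 (Δl = ±1, |Δm_l| ≤ 1): not satisfied.
E2 (Δl = 0,±2, l_i+l_f ≥ 2, |Δm_l| ≤ 2): not satisfied.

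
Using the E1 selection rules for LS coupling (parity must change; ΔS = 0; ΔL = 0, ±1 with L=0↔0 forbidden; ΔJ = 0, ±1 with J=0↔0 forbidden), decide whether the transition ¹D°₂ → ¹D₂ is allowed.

Reading off the term symbols: S 0→0, L 2→2, J 2→2, parity odd→even.
Parity must change: odd → even — ok.
ΔS = 0: S: 0 → 0 — ok.
ΔL = 0, ±1 (not L=0↔0): L: 2 → 2, ΔL = +0 — ok.
ΔJ = 0, ±1 (not J=0↔0): J: 2 → 2, ΔJ = +0 — ok.
All four E1 rules are satisfied.

allowed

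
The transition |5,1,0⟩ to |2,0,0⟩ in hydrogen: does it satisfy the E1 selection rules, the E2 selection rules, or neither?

E1

Δl = 0 − 1 = -1; l_i + l_f = 1.
Δm_l = +0.
E1 (Δl = ±1, |Δm_l| ≤ 1): satisfied.
E2 (Δl = 0,±2, l_i+l_f ≥ 2, |Δm_l| ≤ 2): not satisfied.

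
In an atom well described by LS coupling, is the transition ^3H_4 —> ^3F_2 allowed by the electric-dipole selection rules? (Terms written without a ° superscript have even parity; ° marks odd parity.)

forbidden

Initial level: S=1, L=5, J=4, parity even. Final level: S=1, L=3, J=2, parity even.
ΔL = 0, ±1 (not L=0↔0): L: 5 → 3, ΔL = -2 — ✗.
ΔJ = 0, ±1 (not J=0↔0): J: 4 → 2, ΔJ = -2 — ✗.
Parity must change: even → even — ✗.
ΔS = 0: S: 1 → 1 — ✓.
Rule(s) violated: parity, ΔL, ΔJ.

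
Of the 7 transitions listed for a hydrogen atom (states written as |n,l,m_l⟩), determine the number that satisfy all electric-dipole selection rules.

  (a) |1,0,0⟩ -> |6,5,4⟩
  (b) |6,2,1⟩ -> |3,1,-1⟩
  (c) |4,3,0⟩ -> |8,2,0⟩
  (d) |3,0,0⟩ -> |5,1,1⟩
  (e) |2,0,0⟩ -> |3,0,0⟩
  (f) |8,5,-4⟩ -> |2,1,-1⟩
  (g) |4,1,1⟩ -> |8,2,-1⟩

(a) forbidden — Δl = +5 (E1 requires Δl = ±1); Δm_l = +4 (E1 requires Δm_l = 0, ±1)
(b) forbidden — Δm_l = -2 (E1 requires Δm_l = 0, ±1)
(c) allowed
(d) allowed
(e) forbidden — Δl = +0 (E1 requires Δl = ±1)
(f) forbidden — Δl = -4 (E1 requires Δl = ±1); Δm_l = +3 (E1 requires Δm_l = 0, ±1)
(g) forbidden — Δm_l = -2 (E1 requires Δm_l = 0, ±1)
Total allowed: 2 of 7.

2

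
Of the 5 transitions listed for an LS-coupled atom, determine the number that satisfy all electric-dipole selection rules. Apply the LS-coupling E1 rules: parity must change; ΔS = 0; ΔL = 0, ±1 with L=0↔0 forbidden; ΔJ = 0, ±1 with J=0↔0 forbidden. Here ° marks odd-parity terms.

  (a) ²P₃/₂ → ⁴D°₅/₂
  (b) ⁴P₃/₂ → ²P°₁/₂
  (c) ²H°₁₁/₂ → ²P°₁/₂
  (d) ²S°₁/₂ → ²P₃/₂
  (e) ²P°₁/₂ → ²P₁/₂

(a) forbidden (ΔS fails)
(b) forbidden (ΔS fails)
(c) forbidden (parity, ΔL, ΔJ fail)
(d) allowed
(e) allowed
Total allowed: 2 of 5.

2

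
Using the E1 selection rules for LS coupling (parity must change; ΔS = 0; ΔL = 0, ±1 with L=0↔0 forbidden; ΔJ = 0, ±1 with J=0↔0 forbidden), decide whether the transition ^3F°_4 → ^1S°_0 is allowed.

forbidden

Reading off the term symbols: S 1→0, L 3→0, J 4→0, parity odd→odd.
ΔS = 0: S: 1 → 0 — ✗.
ΔJ = 0, ±1 (not J=0↔0): J: 4 → 0, ΔJ = -4 — ✗.
Parity must change: odd → odd — ✗.
ΔL = 0, ±1 (not L=0↔0): L: 3 → 0, ΔL = -3 — ✗.
Rule(s) violated: parity, ΔS, ΔL, ΔJ.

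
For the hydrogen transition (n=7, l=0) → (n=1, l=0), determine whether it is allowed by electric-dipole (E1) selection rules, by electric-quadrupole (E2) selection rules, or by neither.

neither

Δl = 0 − 0 = +0; l_i + l_f = 0.
E1 (Δl = ±1): not satisfied.
E2 (Δl = 0,±2, l_i+l_f ≥ 2): not satisfied.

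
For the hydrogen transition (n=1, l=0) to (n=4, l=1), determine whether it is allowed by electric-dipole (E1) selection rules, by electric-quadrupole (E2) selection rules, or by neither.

E1

Δl = 1 − 0 = +1; l_i + l_f = 1.
E1 (Δl = ±1): satisfied.
E2 (Δl = 0,±2, l_i+l_f ≥ 2): not satisfied.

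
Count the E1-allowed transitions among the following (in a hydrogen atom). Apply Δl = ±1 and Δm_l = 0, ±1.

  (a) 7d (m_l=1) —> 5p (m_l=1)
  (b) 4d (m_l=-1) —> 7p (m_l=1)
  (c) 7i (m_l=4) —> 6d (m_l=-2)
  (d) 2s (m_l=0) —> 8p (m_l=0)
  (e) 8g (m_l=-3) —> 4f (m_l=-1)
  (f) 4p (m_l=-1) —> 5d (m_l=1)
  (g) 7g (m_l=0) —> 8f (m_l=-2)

2

(a) allowed
(b) forbidden — Δm_l = +2 (E1 requires Δm_l = 0, ±1)
(c) forbidden — Δl = -4 (E1 requires Δl = ±1); Δm_l = -6 (E1 requires Δm_l = 0, ±1)
(d) allowed
(e) forbidden — Δm_l = +2 (E1 requires Δm_l = 0, ±1)
(f) forbidden — Δm_l = +2 (E1 requires Δm_l = 0, ±1)
(g) forbidden — Δm_l = -2 (E1 requires Δm_l = 0, ±1)
Total allowed: 2 of 7.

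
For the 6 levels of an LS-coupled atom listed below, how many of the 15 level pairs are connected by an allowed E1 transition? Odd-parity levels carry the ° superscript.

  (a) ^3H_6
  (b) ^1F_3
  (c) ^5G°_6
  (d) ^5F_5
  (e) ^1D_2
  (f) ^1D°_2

3

(a)–(b): forbidden (parity, ΔS, ΔL, ΔJ).
(a)–(c): forbidden (ΔS).
(a)–(d): forbidden (parity, ΔS, ΔL).
(a)–(e): forbidden (parity, ΔS, ΔL, ΔJ).
(a)–(f): forbidden (ΔS, ΔL, ΔJ).
(b)–(c): forbidden (ΔS, ΔJ).
(b)–(d): forbidden (parity, ΔS, ΔJ).
(b)–(e): forbidden (parity).
(b)–(f): allowed.
(c)–(d): allowed.
(c)–(e): forbidden (ΔS, ΔL, ΔJ).
(c)–(f): forbidden (parity, ΔS, ΔL, ΔJ).
(d)–(e): forbidden (parity, ΔS, ΔJ).
(d)–(f): forbidden (ΔS, ΔJ).
(e)–(f): allowed.
Allowed pairs: 3 of 15.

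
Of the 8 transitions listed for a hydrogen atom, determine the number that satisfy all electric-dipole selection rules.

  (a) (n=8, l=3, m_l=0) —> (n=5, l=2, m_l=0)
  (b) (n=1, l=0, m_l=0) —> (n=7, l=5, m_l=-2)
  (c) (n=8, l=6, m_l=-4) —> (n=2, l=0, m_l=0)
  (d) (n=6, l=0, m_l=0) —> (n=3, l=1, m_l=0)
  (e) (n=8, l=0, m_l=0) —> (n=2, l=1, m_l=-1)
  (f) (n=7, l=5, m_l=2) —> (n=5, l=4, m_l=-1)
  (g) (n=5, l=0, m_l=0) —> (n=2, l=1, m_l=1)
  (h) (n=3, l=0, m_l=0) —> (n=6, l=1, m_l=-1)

(a) allowed
(b) forbidden — Δl = +5 (E1 requires Δl = ±1); Δm_l = -2 (E1 requires Δm_l = 0, ±1)
(c) forbidden — Δl = -6 (E1 requires Δl = ±1); Δm_l = +4 (E1 requires Δm_l = 0, ±1)
(d) allowed
(e) allowed
(f) forbidden — Δm_l = -3 (E1 requires Δm_l = 0, ±1)
(g) allowed
(h) allowed
Total allowed: 5 of 8.

5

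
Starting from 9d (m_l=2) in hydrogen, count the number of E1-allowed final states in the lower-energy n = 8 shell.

E1 requires Δl = ±1, so l_f ∈ {1, 3}; with 0 ≤ l_f ≤ n_f−1 = 7, the allowed l_f values are {1, 3}.
For l_f = 1: m_f ∈ {m_i−1, m_i, m_i+1} ∩ [−1, 1] = {1} → 1 state.
For l_f = 3: m_f ∈ {m_i−1, m_i, m_i+1} ∩ [−3, 3] = {1, 2, 3} → 3 states.
Total: 4.

4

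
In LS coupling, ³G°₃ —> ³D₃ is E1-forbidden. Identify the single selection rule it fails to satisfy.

the ΔL = 0, ±1 rule

Parity must change: odd → even — satisfied.
ΔS = 0: S: 1 → 1 — satisfied.
ΔL = 0, ±1 (not L=0↔0): L: 4 → 2, ΔL = -2 — violated.
ΔJ = 0, ±1 (not J=0↔0): J: 3 → 3, ΔJ = +0 — satisfied.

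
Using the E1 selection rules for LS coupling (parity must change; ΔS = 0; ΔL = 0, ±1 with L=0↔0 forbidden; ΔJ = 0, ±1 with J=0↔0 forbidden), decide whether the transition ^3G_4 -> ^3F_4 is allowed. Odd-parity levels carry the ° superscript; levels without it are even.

ΔL = 0, ±1 (not L=0↔0): L: 4 → 3, ΔL = -1 — ✓.
Parity must change: even → even — ✗.
ΔJ = 0, ±1 (not J=0↔0): J: 4 → 4, ΔJ = +0 — ✓.
ΔS = 0: S: 1 → 1 — ✓.
Rule(s) violated: parity.

forbidden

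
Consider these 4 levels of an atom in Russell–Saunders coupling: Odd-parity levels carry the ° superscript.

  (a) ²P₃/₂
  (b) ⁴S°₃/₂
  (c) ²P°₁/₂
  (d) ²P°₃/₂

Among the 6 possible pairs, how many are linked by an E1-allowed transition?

2

(a)–(b): forbidden (ΔS).
(a)–(c): allowed.
(a)–(d): allowed.
(b)–(c): forbidden (parity, ΔS).
(b)–(d): forbidden (parity, ΔS).
(c)–(d): forbidden (parity).
Allowed pairs: 2 of 6.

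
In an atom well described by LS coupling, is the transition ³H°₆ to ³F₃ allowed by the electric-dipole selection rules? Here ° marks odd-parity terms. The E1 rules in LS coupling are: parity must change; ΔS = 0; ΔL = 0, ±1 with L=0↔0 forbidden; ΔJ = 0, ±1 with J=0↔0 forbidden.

ΔL = 0, ±1 (not L=0↔0): L: 5 → 3, ΔL = -2 — fails.
Parity must change: odd → even — ok.
ΔJ = 0, ±1 (not J=0↔0): J: 6 → 3, ΔJ = -3 — fails.
ΔS = 0: S: 1 → 1 — ok.
Rule(s) violated: ΔL, ΔJ.

forbidden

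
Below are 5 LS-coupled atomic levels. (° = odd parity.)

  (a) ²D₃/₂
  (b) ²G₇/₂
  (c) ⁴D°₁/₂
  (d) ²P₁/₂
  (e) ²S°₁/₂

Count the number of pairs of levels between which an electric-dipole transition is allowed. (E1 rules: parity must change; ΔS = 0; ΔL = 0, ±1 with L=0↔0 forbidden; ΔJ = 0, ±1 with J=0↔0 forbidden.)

1

(a)–(b): forbidden (parity, ΔL, ΔJ).
(a)–(c): forbidden (ΔS).
(a)–(d): forbidden (parity).
(a)–(e): forbidden (ΔL).
(b)–(c): forbidden (ΔS, ΔL, ΔJ).
(b)–(d): forbidden (parity, ΔL, ΔJ).
(b)–(e): forbidden (ΔL, ΔJ).
(c)–(d): forbidden (ΔS).
(c)–(e): forbidden (parity, ΔS, ΔL).
(d)–(e): allowed.
Allowed pairs: 1 of 10.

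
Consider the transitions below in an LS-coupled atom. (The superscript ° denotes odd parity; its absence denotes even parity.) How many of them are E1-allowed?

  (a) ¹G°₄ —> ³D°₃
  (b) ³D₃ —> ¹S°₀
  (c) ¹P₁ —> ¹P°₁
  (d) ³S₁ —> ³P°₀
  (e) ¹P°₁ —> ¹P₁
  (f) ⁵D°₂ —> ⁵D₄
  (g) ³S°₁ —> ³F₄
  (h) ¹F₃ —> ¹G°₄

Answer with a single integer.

(a) forbidden (parity, ΔS, ΔL fail)
(b) forbidden (ΔS, ΔL, ΔJ fail)
(c) allowed
(d) allowed
(e) allowed
(f) forbidden (ΔJ fails)
(g) forbidden (ΔL, ΔJ fail)
(h) allowed
Total allowed: 4 of 8.

4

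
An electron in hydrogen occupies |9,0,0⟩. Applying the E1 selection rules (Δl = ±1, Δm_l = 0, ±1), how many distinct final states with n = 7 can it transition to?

3

E1 requires Δl = ±1, so l_f ∈ {-1, 1}; with 0 ≤ l_f ≤ n_f−1 = 6, the allowed l_f values are {1}.
For l_f = 1: m_f ∈ {m_i−1, m_i, m_i+1} ∩ [−1, 1] = {-1, 0, 1} → 3 states.
Total: 3.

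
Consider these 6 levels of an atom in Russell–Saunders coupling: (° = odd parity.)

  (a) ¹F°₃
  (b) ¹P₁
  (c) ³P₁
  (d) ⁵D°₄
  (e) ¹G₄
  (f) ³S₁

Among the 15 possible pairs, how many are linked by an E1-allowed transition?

1

(a)–(b): forbidden (ΔL, ΔJ).
(a)–(c): forbidden (ΔS, ΔL, ΔJ).
(a)–(d): forbidden (parity, ΔS).
(a)–(e): allowed.
(a)–(f): forbidden (ΔS, ΔL, ΔJ).
(b)–(c): forbidden (parity, ΔS).
(b)–(d): forbidden (ΔS, ΔJ).
(b)–(e): forbidden (parity, ΔL, ΔJ).
(b)–(f): forbidden (parity, ΔS).
(c)–(d): forbidden (ΔS, ΔJ).
(c)–(e): forbidden (parity, ΔS, ΔL, ΔJ).
(c)–(f): forbidden (parity).
(d)–(e): forbidden (ΔS, ΔL).
(d)–(f): forbidden (ΔS, ΔL, ΔJ).
(e)–(f): forbidden (parity, ΔS, ΔL, ΔJ).
Allowed pairs: 1 of 15.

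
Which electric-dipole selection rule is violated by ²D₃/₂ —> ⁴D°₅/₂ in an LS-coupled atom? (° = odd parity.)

Initial level: S=1/2, L=2, J=3/2, parity even. Final level: S=3/2, L=2, J=5/2, parity odd.
ΔS = 0: S: 1/2 → 3/2 — ✗.
ΔJ = 0, ±1 (not J=0↔0): J: 3/2 → 5/2, ΔJ = +1 — ✓.
ΔL = 0, ±1 (not L=0↔0): L: 2 → 2, ΔL = +0 — ✓.
Parity must change: even → odd — ✓.

the ΔS = 0 rule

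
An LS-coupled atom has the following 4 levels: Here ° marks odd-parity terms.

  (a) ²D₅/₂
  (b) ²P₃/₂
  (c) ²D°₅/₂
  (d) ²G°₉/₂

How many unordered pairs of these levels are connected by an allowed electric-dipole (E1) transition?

(a)–(b): forbidden (parity).
(a)–(c): allowed.
(a)–(d): forbidden (ΔL, ΔJ).
(b)–(c): allowed.
(b)–(d): forbidden (ΔL, ΔJ).
(c)–(d): forbidden (parity, ΔL, ΔJ).
Allowed pairs: 2 of 6.

2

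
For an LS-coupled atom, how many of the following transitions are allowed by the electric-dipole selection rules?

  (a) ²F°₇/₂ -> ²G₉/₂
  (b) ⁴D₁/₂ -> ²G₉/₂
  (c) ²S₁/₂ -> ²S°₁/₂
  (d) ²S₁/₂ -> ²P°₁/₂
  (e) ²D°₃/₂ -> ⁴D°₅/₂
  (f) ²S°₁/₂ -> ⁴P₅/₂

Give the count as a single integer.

(a) allowed
(b) forbidden (parity, ΔS, ΔL, ΔJ fail)
(c) forbidden (ΔL fails)
(d) allowed
(e) forbidden (parity, ΔS fail)
(f) forbidden (ΔS, ΔJ fail)
Total allowed: 2 of 6.

2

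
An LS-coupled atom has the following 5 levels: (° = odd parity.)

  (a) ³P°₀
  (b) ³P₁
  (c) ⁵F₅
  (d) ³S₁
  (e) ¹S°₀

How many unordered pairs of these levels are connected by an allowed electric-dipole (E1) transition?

2

(a)–(b): allowed.
(a)–(c): forbidden (ΔS, ΔL, ΔJ).
(a)–(d): allowed.
(a)–(e): forbidden (parity, ΔS, ΔJ).
(b)–(c): forbidden (parity, ΔS, ΔL, ΔJ).
(b)–(d): forbidden (parity).
(b)–(e): forbidden (ΔS).
(c)–(d): forbidden (parity, ΔS, ΔL, ΔJ).
(c)–(e): forbidden (ΔS, ΔL, ΔJ).
(d)–(e): forbidden (ΔS, ΔL).
Allowed pairs: 2 of 10.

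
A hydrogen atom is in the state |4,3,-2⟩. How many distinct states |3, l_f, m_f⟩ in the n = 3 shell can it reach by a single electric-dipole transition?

E1 requires Δl = ±1, so l_f ∈ {2, 4}; with 0 ≤ l_f ≤ n_f−1 = 2, the allowed l_f values are {2}.
For l_f = 2: m_f ∈ {m_i−1, m_i, m_i+1} ∩ [−2, 2] = {-2, -1} → 2 states.
Total: 2.

2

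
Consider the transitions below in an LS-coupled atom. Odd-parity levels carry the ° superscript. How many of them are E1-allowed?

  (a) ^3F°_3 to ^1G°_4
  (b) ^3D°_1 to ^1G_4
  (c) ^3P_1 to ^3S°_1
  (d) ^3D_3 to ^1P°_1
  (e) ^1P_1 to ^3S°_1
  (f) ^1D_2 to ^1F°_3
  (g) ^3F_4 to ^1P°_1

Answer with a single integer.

(a) forbidden (parity, ΔS fail)
(b) forbidden (ΔS, ΔL, ΔJ fail)
(c) allowed
(d) forbidden (ΔS, ΔJ fail)
(e) forbidden (ΔS fails)
(f) allowed
(g) forbidden (ΔS, ΔL, ΔJ fail)
Total allowed: 2 of 7.

2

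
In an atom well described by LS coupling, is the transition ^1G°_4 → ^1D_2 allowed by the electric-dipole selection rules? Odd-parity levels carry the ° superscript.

forbidden

Parity must change: odd → even — ok.
ΔS = 0: S: 0 → 0 — ok.
ΔL = 0, ±1 (not L=0↔0): L: 4 → 2, ΔL = -2 — fails.
ΔJ = 0, ±1 (not J=0↔0): J: 4 → 2, ΔJ = -2 — fails.
Rule(s) violated: ΔL, ΔJ.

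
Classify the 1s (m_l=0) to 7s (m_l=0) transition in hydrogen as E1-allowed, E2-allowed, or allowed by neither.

neither

Δl = 0 − 0 = +0; l_i + l_f = 0.
Δm_l = +0.
E1 (Δl = ±1, |Δm_l| ≤ 1): not satisfied.
E2 (Δl = 0,±2, l_i+l_f ≥ 2, |Δm_l| ≤ 2): not satisfied.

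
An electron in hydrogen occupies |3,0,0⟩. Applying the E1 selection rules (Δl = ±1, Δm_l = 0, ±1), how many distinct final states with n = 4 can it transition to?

E1 requires Δl = ±1, so l_f ∈ {-1, 1}; with 0 ≤ l_f ≤ n_f−1 = 3, the allowed l_f values are {1}.
For l_f = 1: m_f ∈ {m_i−1, m_i, m_i+1} ∩ [−1, 1] = {-1, 0, 1} → 3 states.
Total: 3.

3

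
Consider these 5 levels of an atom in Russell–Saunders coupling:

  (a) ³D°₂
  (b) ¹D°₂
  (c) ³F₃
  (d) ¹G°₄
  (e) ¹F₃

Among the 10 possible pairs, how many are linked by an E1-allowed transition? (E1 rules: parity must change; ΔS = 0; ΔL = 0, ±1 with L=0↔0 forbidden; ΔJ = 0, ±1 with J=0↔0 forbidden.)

3

(a)–(b): forbidden (parity, ΔS).
(a)–(c): allowed.
(a)–(d): forbidden (parity, ΔS, ΔL, ΔJ).
(a)–(e): forbidden (ΔS).
(b)–(c): forbidden (ΔS).
(b)–(d): forbidden (parity, ΔL, ΔJ).
(b)–(e): allowed.
(c)–(d): forbidden (ΔS).
(c)–(e): forbidden (parity, ΔS).
(d)–(e): allowed.
Allowed pairs: 3 of 10.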